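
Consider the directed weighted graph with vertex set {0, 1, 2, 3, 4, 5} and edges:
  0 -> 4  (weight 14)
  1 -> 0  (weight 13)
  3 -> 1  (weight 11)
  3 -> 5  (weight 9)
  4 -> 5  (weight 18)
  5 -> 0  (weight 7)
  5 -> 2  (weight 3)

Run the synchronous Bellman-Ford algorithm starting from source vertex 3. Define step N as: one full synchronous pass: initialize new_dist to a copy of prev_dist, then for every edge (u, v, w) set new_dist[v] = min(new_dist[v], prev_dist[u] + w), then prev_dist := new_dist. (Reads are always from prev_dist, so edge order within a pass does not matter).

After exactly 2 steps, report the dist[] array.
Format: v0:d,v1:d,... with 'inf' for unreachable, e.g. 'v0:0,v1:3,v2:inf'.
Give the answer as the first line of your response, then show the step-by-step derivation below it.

v0:16,v1:11,v2:12,v3:0,v4:inf,v5:9

step 1: dist = v0:inf,v1:11,v2:inf,v3:0,v4:inf,v5:9
step 2: dist = v0:16,v1:11,v2:12,v3:0,v4:inf,v5:9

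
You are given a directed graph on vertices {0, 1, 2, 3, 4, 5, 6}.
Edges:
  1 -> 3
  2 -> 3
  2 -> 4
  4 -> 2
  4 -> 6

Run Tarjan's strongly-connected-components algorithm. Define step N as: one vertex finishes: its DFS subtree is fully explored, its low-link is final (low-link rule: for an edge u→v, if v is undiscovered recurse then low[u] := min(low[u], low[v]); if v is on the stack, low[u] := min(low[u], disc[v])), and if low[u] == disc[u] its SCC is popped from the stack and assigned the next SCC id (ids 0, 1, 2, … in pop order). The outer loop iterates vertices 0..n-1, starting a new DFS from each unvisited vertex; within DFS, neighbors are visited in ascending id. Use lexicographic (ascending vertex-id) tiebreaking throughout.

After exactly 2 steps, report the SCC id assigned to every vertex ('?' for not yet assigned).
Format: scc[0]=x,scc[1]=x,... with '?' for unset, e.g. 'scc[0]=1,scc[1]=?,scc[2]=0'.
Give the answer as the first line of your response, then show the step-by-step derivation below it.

scc[0]=0,scc[1]=?,scc[2]=?,scc[3]=1,scc[4]=?,scc[5]=?,scc[6]=?

step 1: low=(low[0]=0,low[1]=?,low[2]=?,low[3]=?,low[4]=?,low[5]=?,low[6]=?); scc=(scc[0]=0,scc[1]=?,scc[2]=?,scc[3]=?,scc[4]=?,scc[5]=?,scc[6]=?)
step 2: low=(low[0]=0,low[1]=1,low[2]=?,low[3]=2,low[4]=?,low[5]=?,low[6]=?); scc=(scc[0]=0,scc[1]=?,scc[2]=?,scc[3]=1,scc[4]=?,scc[5]=?,scc[6]=?)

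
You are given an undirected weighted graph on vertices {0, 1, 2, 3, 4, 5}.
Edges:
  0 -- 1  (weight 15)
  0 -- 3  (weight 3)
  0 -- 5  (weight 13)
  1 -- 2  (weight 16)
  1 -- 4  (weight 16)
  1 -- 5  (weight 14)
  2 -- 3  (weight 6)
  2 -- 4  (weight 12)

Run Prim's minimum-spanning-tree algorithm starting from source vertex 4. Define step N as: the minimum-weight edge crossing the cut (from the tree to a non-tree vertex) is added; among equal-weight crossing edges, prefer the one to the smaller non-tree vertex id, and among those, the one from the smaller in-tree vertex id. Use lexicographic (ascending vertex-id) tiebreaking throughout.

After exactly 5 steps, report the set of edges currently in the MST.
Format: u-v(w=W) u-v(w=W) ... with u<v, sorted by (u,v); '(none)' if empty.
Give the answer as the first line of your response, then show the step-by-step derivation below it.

0-3(w=3) 0-5(w=13) 1-5(w=14) 2-3(w=6) 2-4(w=12)

step 1: add edge 2-4 (w=12); MST = {2-4(w=12)}
step 2: add edge 2-3 (w=6); MST = {2-3(w=6) 2-4(w=12)}
step 3: add edge 0-3 (w=3); MST = {0-3(w=3) 2-3(w=6) 2-4(w=12)}
step 4: add edge 0-5 (w=13); MST = {0-3(w=3) 0-5(w=13) 2-3(w=6) 2-4(w=12)}
step 5: add edge 1-5 (w=14); MST = {0-3(w=3) 0-5(w=13) 1-5(w=14) 2-3(w=6) 2-4(w=12)}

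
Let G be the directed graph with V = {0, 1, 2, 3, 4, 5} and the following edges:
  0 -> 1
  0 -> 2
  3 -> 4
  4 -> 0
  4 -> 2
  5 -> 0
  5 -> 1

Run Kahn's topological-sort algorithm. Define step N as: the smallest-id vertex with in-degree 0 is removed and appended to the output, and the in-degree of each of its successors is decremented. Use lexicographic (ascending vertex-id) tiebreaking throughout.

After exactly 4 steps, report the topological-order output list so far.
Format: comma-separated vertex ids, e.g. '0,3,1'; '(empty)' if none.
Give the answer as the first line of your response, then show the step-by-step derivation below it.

3,4,5,0

step 1: output 3; order=[3]; indeg=(2,2,2,0,0,0)
step 2: output 4; order=[3,4]; indeg=(1,2,1,0,0,0)
step 3: output 5; order=[3,4,5]; indeg=(0,1,1,0,0,0)
step 4: output 0; order=[3,4,5,0]; indeg=(0,0,0,0,0,0)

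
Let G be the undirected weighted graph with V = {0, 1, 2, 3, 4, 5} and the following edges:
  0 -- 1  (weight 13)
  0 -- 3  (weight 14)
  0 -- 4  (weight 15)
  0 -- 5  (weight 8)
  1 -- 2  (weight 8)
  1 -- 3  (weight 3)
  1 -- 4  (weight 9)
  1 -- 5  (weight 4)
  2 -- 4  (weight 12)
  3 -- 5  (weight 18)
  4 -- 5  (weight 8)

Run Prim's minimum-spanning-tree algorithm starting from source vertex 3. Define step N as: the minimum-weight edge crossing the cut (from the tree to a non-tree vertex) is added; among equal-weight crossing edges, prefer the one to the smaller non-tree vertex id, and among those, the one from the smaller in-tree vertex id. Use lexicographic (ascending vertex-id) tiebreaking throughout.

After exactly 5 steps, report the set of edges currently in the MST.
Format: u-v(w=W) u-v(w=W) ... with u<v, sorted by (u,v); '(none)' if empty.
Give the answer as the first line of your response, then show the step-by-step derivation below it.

0-5(w=8) 1-2(w=8) 1-3(w=3) 1-5(w=4) 4-5(w=8)

step 1: add edge 1-3 (w=3); MST = {1-3(w=3)}
step 2: add edge 1-5 (w=4); MST = {1-3(w=3) 1-5(w=4)}
step 3: add edge 0-5 (w=8); MST = {0-5(w=8) 1-3(w=3) 1-5(w=4)}
step 4: add edge 1-2 (w=8); MST = {0-5(w=8) 1-2(w=8) 1-3(w=3) 1-5(w=4)}
step 5: add edge 4-5 (w=8); MST = {0-5(w=8) 1-2(w=8) 1-3(w=3) 1-5(w=4) 4-5(w=8)}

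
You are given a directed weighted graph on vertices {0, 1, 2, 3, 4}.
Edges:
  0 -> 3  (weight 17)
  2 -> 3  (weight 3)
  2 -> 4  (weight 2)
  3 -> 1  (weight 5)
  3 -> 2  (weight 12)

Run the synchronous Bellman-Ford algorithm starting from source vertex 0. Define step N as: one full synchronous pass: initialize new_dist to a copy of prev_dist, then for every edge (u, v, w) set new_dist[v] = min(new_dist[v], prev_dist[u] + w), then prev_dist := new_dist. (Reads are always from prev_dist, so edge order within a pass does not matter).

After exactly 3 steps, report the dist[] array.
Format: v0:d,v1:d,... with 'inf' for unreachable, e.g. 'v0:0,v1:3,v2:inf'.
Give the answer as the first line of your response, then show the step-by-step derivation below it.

v0:0,v1:22,v2:29,v3:17,v4:31

step 1: dist = v0:0,v1:inf,v2:inf,v3:17,v4:inf
step 2: dist = v0:0,v1:22,v2:29,v3:17,v4:inf
step 3: dist = v0:0,v1:22,v2:29,v3:17,v4:31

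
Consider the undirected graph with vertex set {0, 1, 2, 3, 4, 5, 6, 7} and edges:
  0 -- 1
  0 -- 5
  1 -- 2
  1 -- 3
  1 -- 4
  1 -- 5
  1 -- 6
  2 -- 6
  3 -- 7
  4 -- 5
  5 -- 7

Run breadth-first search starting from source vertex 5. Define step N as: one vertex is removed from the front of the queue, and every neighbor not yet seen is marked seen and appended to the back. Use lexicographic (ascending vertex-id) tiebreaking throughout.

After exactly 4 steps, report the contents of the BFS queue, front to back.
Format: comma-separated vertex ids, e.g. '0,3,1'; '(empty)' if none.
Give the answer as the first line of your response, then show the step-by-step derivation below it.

7,2,3,6

step 1: dequeue 5; queue=[0,1,4,7]; order=5
step 2: dequeue 0; queue=[1,4,7]; order=5,0
step 3: dequeue 1; queue=[4,7,2,3,6]; order=5,0,1
step 4: dequeue 4; queue=[7,2,3,6]; order=5,0,1,4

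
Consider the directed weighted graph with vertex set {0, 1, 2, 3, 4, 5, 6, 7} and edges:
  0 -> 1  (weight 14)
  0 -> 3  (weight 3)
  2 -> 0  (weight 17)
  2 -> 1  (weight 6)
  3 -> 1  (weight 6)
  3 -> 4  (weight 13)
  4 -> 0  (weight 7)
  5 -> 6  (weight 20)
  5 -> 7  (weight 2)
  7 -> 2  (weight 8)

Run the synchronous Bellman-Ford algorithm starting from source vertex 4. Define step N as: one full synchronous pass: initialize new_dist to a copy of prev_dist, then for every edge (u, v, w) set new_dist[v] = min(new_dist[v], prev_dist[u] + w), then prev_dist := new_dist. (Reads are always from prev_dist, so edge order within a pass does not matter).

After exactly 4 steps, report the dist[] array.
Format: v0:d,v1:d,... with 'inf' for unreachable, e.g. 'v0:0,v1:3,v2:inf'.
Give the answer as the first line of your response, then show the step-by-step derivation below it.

v0:7,v1:16,v2:inf,v3:10,v4:0,v5:inf,v6:inf,v7:inf

step 1: dist = v0:7,v1:inf,v2:inf,v3:inf,v4:0,v5:inf,v6:inf,v7:inf
step 2: dist = v0:7,v1:21,v2:inf,v3:10,v4:0,v5:inf,v6:inf,v7:inf
step 3: dist = v0:7,v1:16,v2:inf,v3:10,v4:0,v5:inf,v6:inf,v7:inf
step 4: dist = v0:7,v1:16,v2:inf,v3:10,v4:0,v5:inf,v6:inf,v7:inf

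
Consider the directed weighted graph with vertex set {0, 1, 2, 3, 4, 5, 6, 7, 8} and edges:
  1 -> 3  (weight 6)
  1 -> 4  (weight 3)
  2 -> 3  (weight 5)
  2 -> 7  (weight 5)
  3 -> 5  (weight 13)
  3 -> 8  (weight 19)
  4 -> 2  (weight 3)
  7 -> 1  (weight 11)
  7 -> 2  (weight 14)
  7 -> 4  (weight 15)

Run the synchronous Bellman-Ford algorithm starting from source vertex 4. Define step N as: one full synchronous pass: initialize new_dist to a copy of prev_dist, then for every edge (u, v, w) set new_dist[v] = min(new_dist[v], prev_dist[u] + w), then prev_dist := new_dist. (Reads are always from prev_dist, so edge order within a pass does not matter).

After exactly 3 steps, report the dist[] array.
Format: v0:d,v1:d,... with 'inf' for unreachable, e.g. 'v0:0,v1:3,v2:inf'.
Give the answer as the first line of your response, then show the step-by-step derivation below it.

v0:inf,v1:19,v2:3,v3:8,v4:0,v5:21,v6:inf,v7:8,v8:27

step 1: dist = v0:inf,v1:inf,v2:3,v3:inf,v4:0,v5:inf,v6:inf,v7:inf,v8:inf
step 2: dist = v0:inf,v1:inf,v2:3,v3:8,v4:0,v5:inf,v6:inf,v7:8,v8:inf
step 3: dist = v0:inf,v1:19,v2:3,v3:8,v4:0,v5:21,v6:inf,v7:8,v8:27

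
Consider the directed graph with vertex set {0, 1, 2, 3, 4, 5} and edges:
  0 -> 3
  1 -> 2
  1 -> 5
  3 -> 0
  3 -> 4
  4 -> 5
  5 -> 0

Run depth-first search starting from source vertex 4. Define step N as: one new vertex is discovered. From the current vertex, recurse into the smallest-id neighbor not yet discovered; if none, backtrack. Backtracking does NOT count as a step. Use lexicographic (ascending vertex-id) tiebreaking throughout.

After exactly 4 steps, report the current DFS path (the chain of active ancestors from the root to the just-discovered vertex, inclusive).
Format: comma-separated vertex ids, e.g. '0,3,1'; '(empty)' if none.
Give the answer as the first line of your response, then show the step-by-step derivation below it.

4,5,0,3

step 1: discover 4; path=4; order=4
step 2: discover 5; path=4>5; order=4,5
step 3: discover 0; path=4>5>0; order=4,5,0
step 4: discover 3; path=4>5>0>3; order=4,5,0,3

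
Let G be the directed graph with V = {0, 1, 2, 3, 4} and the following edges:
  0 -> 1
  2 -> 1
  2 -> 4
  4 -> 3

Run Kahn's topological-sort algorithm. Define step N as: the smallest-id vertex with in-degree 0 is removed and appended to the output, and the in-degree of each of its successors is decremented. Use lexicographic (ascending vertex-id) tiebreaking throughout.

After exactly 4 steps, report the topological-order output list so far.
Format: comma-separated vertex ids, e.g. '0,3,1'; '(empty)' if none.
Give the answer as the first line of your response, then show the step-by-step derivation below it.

0,2,1,4

step 1: output 0; order=[0]; indeg=(0,1,0,1,1)
step 2: output 2; order=[0,2]; indeg=(0,0,0,1,0)
step 3: output 1; order=[0,2,1]; indeg=(0,0,0,1,0)
step 4: output 4; order=[0,2,1,4]; indeg=(0,0,0,0,0)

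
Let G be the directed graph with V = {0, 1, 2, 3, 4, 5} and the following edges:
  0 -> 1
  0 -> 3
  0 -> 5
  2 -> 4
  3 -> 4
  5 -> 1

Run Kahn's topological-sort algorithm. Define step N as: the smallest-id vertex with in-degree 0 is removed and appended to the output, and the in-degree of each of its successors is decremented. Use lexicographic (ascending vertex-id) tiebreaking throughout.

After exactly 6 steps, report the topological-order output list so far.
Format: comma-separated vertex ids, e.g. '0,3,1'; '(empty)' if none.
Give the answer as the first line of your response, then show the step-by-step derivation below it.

0,2,3,4,5,1

step 1: output 0; order=[0]; indeg=(0,1,0,0,2,0)
step 2: output 2; order=[0,2]; indeg=(0,1,0,0,1,0)
step 3: output 3; order=[0,2,3]; indeg=(0,1,0,0,0,0)
step 4: output 4; order=[0,2,3,4]; indeg=(0,1,0,0,0,0)
step 5: output 5; order=[0,2,3,4,5]; indeg=(0,0,0,0,0,0)
step 6: output 1; order=[0,2,3,4,5,1]; indeg=(0,0,0,0,0,0)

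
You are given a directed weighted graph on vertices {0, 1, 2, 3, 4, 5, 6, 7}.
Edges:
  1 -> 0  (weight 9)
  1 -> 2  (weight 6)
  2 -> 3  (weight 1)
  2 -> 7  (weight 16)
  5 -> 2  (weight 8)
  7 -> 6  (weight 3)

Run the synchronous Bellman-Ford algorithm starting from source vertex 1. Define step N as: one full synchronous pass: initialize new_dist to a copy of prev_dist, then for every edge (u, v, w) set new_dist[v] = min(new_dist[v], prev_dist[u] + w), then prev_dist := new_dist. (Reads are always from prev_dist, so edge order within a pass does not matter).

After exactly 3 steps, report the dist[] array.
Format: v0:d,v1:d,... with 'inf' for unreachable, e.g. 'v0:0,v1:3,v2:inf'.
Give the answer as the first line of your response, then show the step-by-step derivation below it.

v0:9,v1:0,v2:6,v3:7,v4:inf,v5:inf,v6:25,v7:22

step 1: dist = v0:9,v1:0,v2:6,v3:inf,v4:inf,v5:inf,v6:inf,v7:inf
step 2: dist = v0:9,v1:0,v2:6,v3:7,v4:inf,v5:inf,v6:inf,v7:22
step 3: dist = v0:9,v1:0,v2:6,v3:7,v4:inf,v5:inf,v6:25,v7:22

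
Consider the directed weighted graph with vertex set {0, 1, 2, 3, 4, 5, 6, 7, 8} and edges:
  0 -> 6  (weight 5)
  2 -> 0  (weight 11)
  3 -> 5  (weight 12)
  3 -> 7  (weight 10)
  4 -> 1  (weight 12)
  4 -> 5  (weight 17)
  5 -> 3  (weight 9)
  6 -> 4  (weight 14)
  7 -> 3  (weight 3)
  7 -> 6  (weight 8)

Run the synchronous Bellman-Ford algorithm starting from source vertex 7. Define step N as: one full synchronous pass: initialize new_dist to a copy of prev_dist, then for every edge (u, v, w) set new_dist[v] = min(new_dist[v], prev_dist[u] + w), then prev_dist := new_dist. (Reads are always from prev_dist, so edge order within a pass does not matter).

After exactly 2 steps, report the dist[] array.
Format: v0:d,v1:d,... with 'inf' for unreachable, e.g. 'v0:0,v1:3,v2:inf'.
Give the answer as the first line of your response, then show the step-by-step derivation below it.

v0:inf,v1:inf,v2:inf,v3:3,v4:22,v5:15,v6:8,v7:0,v8:inf

step 1: dist = v0:inf,v1:inf,v2:inf,v3:3,v4:inf,v5:inf,v6:8,v7:0,v8:inf
step 2: dist = v0:inf,v1:inf,v2:inf,v3:3,v4:22,v5:15,v6:8,v7:0,v8:inf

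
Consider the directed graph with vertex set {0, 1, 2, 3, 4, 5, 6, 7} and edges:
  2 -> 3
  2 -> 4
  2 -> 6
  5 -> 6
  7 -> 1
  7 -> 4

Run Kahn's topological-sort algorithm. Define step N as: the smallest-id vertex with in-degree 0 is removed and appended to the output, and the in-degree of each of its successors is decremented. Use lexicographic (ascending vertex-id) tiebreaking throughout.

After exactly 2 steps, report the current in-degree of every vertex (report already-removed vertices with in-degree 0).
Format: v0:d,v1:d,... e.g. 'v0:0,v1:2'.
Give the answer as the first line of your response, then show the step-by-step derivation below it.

v0:0,v1:1,v2:0,v3:0,v4:1,v5:0,v6:1,v7:0

step 1: output 0; order=[0]; indeg=(0,1,0,1,2,0,2,0)
step 2: output 2; order=[0,2]; indeg=(0,1,0,0,1,0,1,0)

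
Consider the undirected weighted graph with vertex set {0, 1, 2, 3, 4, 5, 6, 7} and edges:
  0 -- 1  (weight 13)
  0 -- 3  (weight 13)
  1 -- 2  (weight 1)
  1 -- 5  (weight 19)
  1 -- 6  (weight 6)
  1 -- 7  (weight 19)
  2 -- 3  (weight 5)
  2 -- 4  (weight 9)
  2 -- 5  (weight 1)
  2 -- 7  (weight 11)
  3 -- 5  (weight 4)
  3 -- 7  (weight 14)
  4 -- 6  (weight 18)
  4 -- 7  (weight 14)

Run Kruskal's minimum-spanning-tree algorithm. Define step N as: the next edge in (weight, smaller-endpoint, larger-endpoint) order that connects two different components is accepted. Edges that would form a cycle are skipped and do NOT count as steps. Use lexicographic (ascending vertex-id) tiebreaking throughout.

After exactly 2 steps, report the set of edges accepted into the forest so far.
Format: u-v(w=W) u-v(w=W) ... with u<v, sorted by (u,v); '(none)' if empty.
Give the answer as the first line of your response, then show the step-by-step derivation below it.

1-2(w=1) 2-5(w=1)

step 1: add edge 1-2 (w=1); MST = {1-2(w=1)}
step 2: add edge 2-5 (w=1); MST = {1-2(w=1) 2-5(w=1)}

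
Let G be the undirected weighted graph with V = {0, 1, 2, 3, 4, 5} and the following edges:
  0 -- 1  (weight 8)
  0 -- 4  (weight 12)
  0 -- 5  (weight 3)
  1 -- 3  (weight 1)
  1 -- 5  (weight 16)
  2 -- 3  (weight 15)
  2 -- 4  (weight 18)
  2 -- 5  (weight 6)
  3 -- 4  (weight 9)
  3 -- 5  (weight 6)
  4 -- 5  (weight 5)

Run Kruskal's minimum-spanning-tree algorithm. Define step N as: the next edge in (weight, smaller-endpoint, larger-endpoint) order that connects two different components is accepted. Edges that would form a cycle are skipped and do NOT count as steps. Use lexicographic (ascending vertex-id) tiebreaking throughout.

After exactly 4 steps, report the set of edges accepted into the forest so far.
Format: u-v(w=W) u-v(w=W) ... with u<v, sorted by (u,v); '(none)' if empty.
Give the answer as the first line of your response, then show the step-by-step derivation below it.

0-5(w=3) 1-3(w=1) 2-5(w=6) 4-5(w=5)

step 1: add edge 1-3 (w=1); MST = {1-3(w=1)}
step 2: add edge 0-5 (w=3); MST = {0-5(w=3) 1-3(w=1)}
step 3: add edge 4-5 (w=5); MST = {0-5(w=3) 1-3(w=1) 4-5(w=5)}
step 4: add edge 2-5 (w=6); MST = {0-5(w=3) 1-3(w=1) 2-5(w=6) 4-5(w=5)}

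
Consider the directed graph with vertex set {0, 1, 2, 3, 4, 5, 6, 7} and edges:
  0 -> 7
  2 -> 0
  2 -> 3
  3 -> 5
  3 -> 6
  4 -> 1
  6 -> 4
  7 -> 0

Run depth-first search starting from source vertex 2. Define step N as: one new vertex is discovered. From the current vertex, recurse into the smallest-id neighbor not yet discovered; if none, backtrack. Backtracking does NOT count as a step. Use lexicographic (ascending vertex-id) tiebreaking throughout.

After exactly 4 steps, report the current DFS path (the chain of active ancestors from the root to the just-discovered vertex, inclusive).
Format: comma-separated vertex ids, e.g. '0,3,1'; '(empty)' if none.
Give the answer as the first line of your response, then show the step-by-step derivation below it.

2,3

step 1: discover 2; path=2; order=2
step 2: discover 0; path=2>0; order=2,0
step 3: discover 7; path=2>0>7; order=2,0,7
step 4: discover 3; path=2>3; order=2,0,7,3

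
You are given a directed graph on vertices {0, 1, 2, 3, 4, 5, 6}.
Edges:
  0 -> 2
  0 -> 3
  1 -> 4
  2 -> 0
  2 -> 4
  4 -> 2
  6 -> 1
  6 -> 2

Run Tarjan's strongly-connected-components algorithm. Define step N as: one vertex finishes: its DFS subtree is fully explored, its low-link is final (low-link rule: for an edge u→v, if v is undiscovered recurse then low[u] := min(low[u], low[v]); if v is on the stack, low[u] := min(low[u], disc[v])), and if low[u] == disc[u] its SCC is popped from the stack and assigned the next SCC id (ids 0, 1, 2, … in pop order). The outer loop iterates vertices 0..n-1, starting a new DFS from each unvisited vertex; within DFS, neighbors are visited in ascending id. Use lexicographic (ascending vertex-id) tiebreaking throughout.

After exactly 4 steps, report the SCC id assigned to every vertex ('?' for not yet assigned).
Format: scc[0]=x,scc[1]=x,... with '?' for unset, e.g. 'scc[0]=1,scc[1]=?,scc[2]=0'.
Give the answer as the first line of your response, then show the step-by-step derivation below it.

scc[0]=1,scc[1]=?,scc[2]=1,scc[3]=0,scc[4]=1,scc[5]=?,scc[6]=?

step 1: low=(low[0]=0,low[1]=?,low[2]=0,low[3]=?,low[4]=1,low[5]=?,low[6]=?); scc=(scc[0]=?,scc[1]=?,scc[2]=?,scc[3]=?,scc[4]=?,scc[5]=?,scc[6]=?)
step 2: low=(low[0]=0,low[1]=?,low[2]=0,low[3]=?,low[4]=1,low[5]=?,low[6]=?); scc=(scc[0]=?,scc[1]=?,scc[2]=?,scc[3]=?,scc[4]=?,scc[5]=?,scc[6]=?)
step 3: low=(low[0]=0,low[1]=?,low[2]=0,low[3]=3,low[4]=1,low[5]=?,low[6]=?); scc=(scc[0]=?,scc[1]=?,scc[2]=?,scc[3]=0,scc[4]=?,scc[5]=?,scc[6]=?)
step 4: low=(low[0]=0,low[1]=?,low[2]=0,low[3]=3,low[4]=1,low[5]=?,low[6]=?); scc=(scc[0]=1,scc[1]=?,scc[2]=1,scc[3]=0,scc[4]=1,scc[5]=?,scc[6]=?)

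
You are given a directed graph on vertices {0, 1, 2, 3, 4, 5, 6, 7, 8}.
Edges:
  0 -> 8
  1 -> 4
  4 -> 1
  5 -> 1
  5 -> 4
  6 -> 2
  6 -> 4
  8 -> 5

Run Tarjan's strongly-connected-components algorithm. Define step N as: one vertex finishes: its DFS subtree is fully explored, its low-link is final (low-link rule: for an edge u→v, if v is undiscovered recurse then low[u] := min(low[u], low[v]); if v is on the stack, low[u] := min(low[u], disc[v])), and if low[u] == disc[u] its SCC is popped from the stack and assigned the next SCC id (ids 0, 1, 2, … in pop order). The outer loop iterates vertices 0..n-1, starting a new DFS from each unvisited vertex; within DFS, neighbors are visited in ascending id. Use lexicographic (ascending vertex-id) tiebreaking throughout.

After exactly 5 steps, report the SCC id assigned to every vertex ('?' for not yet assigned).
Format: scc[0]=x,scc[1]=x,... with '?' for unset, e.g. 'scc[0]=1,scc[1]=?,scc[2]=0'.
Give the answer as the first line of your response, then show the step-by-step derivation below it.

scc[0]=3,scc[1]=0,scc[2]=?,scc[3]=?,scc[4]=0,scc[5]=1,scc[6]=?,scc[7]=?,scc[8]=2

step 1: low=(low[0]=0,low[1]=3,low[2]=?,low[3]=?,low[4]=3,low[5]=2,low[6]=?,low[7]=?,low[8]=1); scc=(scc[0]=?,scc[1]=?,scc[2]=?,scc[3]=?,scc[4]=?,scc[5]=?,scc[6]=?,scc[7]=?,scc[8]=?)
step 2: low=(low[0]=0,low[1]=3,low[2]=?,low[3]=?,low[4]=3,low[5]=2,low[6]=?,low[7]=?,low[8]=1); scc=(scc[0]=?,scc[1]=0,scc[2]=?,scc[3]=?,scc[4]=0,scc[5]=?,scc[6]=?,scc[7]=?,scc[8]=?)
step 3: low=(low[0]=0,low[1]=3,low[2]=?,low[3]=?,low[4]=3,low[5]=2,low[6]=?,low[7]=?,low[8]=1); scc=(scc[0]=?,scc[1]=0,scc[2]=?,scc[3]=?,scc[4]=0,scc[5]=1,scc[6]=?,scc[7]=?,scc[8]=?)
step 4: low=(low[0]=0,low[1]=3,low[2]=?,low[3]=?,low[4]=3,low[5]=2,low[6]=?,low[7]=?,low[8]=1); scc=(scc[0]=?,scc[1]=0,scc[2]=?,scc[3]=?,scc[4]=0,scc[5]=1,scc[6]=?,scc[7]=?,scc[8]=2)
step 5: low=(low[0]=0,low[1]=3,low[2]=?,low[3]=?,low[4]=3,low[5]=2,low[6]=?,low[7]=?,low[8]=1); scc=(scc[0]=3,scc[1]=0,scc[2]=?,scc[3]=?,scc[4]=0,scc[5]=1,scc[6]=?,scc[7]=?,scc[8]=2)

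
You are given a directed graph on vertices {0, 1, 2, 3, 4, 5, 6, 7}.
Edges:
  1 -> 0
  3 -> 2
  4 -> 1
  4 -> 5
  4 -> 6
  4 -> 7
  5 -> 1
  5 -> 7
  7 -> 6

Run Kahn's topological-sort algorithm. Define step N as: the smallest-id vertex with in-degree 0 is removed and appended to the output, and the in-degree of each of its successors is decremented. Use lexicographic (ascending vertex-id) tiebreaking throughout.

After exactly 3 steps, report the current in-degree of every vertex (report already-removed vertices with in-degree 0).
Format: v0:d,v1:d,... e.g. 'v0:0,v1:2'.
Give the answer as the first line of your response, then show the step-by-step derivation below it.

v0:1,v1:1,v2:0,v3:0,v4:0,v5:0,v6:1,v7:1

step 1: output 3; order=[3]; indeg=(1,2,0,0,0,1,2,2)
step 2: output 2; order=[3,2]; indeg=(1,2,0,0,0,1,2,2)
step 3: output 4; order=[3,2,4]; indeg=(1,1,0,0,0,0,1,1)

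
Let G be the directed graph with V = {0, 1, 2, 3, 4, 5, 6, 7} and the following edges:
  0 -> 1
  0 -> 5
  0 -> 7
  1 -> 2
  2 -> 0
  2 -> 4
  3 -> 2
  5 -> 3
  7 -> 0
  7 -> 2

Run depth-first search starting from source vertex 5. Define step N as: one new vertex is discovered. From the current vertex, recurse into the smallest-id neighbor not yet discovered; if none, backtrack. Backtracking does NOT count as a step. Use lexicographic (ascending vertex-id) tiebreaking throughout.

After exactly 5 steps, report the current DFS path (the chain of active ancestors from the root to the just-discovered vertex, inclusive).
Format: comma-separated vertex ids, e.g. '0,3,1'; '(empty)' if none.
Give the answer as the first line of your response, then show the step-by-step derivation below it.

5,3,2,0,1

step 1: discover 5; path=5; order=5
step 2: discover 3; path=5>3; order=5,3
step 3: discover 2; path=5>3>2; order=5,3,2
step 4: discover 0; path=5>3>2>0; order=5,3,2,0
step 5: discover 1; path=5>3>2>0>1; order=5,3,2,0,1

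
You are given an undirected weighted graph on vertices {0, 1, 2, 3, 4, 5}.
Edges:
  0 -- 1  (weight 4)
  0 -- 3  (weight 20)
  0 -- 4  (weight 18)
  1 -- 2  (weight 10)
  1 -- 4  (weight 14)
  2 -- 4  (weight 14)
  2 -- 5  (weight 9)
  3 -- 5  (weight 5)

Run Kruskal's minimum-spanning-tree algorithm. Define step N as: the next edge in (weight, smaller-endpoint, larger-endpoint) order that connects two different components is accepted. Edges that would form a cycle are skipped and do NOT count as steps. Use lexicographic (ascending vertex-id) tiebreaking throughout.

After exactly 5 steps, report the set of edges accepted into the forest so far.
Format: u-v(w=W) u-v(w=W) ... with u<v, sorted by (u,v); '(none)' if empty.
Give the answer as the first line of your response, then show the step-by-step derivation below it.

0-1(w=4) 1-2(w=10) 1-4(w=14) 2-5(w=9) 3-5(w=5)

step 1: add edge 0-1 (w=4); MST = {0-1(w=4)}
step 2: add edge 3-5 (w=5); MST = {0-1(w=4) 3-5(w=5)}
step 3: add edge 2-5 (w=9); MST = {0-1(w=4) 2-5(w=9) 3-5(w=5)}
step 4: add edge 1-2 (w=10); MST = {0-1(w=4) 1-2(w=10) 2-5(w=9) 3-5(w=5)}
step 5: add edge 1-4 (w=14); MST = {0-1(w=4) 1-2(w=10) 1-4(w=14) 2-5(w=9) 3-5(w=5)}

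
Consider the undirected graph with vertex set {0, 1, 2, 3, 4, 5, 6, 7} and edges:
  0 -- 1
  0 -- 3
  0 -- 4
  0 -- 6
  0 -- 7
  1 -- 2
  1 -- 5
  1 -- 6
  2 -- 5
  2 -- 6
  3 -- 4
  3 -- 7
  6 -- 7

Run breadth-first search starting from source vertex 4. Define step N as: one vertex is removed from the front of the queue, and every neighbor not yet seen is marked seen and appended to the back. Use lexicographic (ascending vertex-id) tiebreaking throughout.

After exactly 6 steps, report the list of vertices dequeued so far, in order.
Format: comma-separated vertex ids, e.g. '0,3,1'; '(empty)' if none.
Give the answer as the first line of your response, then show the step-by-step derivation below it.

4,0,3,1,6,7

step 1: dequeue 4; queue=[0,3]; order=4
step 2: dequeue 0; queue=[3,1,6,7]; order=4,0
step 3: dequeue 3; queue=[1,6,7]; order=4,0,3
step 4: dequeue 1; queue=[6,7,2,5]; order=4,0,3,1
step 5: dequeue 6; queue=[7,2,5]; order=4,0,3,1,6
step 6: dequeue 7; queue=[2,5]; order=4,0,3,1,6,7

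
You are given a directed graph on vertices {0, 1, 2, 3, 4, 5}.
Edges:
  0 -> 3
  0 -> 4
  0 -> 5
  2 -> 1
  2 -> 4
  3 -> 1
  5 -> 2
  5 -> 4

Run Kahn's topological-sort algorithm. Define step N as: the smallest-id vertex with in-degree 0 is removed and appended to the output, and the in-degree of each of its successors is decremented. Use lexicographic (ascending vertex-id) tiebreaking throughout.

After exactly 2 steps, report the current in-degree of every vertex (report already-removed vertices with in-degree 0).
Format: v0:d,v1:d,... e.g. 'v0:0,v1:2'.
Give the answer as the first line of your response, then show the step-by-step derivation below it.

v0:0,v1:1,v2:1,v3:0,v4:2,v5:0

step 1: output 0; order=[0]; indeg=(0,2,1,0,2,0)
step 2: output 3; order=[0,3]; indeg=(0,1,1,0,2,0)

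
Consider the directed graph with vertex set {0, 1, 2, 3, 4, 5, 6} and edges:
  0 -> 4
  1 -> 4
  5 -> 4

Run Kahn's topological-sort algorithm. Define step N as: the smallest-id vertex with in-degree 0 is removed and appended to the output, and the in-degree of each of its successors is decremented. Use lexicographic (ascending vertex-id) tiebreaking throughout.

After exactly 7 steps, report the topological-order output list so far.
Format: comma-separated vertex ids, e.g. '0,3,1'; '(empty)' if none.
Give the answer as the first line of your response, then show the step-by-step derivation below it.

0,1,2,3,5,4,6

step 1: output 0; order=[0]; indeg=(0,0,0,0,2,0,0)
step 2: output 1; order=[0,1]; indeg=(0,0,0,0,1,0,0)
step 3: output 2; order=[0,1,2]; indeg=(0,0,0,0,1,0,0)
step 4: output 3; order=[0,1,2,3]; indeg=(0,0,0,0,1,0,0)
step 5: output 5; order=[0,1,2,3,5]; indeg=(0,0,0,0,0,0,0)
step 6: output 4; order=[0,1,2,3,5,4]; indeg=(0,0,0,0,0,0,0)
step 7: output 6; order=[0,1,2,3,5,4,6]; indeg=(0,0,0,0,0,0,0)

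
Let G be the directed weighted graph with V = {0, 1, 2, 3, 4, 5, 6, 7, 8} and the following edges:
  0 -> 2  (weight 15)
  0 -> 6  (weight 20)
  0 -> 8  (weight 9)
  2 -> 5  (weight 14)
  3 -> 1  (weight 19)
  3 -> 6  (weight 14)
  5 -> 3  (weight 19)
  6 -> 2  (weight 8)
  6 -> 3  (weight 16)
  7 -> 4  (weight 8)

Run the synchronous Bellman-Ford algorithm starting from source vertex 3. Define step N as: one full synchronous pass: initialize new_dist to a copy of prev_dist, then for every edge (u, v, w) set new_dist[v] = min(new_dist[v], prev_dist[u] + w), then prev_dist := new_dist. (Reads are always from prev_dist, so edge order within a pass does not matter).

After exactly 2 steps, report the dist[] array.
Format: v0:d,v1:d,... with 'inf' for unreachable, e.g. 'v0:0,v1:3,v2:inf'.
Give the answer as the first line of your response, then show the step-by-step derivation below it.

v0:inf,v1:19,v2:22,v3:0,v4:inf,v5:inf,v6:14,v7:inf,v8:inf

step 1: dist = v0:inf,v1:19,v2:inf,v3:0,v4:inf,v5:inf,v6:14,v7:inf,v8:inf
step 2: dist = v0:inf,v1:19,v2:22,v3:0,v4:inf,v5:inf,v6:14,v7:inf,v8:inf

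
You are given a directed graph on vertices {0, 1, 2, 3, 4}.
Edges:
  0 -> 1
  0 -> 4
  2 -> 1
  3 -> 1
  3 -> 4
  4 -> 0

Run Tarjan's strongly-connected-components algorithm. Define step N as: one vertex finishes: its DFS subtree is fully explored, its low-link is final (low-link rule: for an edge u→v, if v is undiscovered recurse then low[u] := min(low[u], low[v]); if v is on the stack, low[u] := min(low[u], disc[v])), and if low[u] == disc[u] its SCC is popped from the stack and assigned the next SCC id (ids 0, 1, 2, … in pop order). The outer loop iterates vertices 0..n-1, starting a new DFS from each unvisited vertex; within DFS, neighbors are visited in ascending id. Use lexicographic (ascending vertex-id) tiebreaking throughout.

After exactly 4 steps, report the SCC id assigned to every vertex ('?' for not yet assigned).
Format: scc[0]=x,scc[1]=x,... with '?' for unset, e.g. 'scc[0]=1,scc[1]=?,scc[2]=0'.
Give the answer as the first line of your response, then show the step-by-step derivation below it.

scc[0]=1,scc[1]=0,scc[2]=2,scc[3]=?,scc[4]=1

step 1: low=(low[0]=0,low[1]=1,low[2]=?,low[3]=?,low[4]=?); scc=(scc[0]=?,scc[1]=0,scc[2]=?,scc[3]=?,scc[4]=?)
step 2: low=(low[0]=0,low[1]=1,low[2]=?,low[3]=?,low[4]=0); scc=(scc[0]=?,scc[1]=0,scc[2]=?,scc[3]=?,scc[4]=?)
step 3: low=(low[0]=0,low[1]=1,low[2]=?,low[3]=?,low[4]=0); scc=(scc[0]=1,scc[1]=0,scc[2]=?,scc[3]=?,scc[4]=1)
step 4: low=(low[0]=0,low[1]=1,low[2]=3,low[3]=?,low[4]=0); scc=(scc[0]=1,scc[1]=0,scc[2]=2,scc[3]=?,scc[4]=1)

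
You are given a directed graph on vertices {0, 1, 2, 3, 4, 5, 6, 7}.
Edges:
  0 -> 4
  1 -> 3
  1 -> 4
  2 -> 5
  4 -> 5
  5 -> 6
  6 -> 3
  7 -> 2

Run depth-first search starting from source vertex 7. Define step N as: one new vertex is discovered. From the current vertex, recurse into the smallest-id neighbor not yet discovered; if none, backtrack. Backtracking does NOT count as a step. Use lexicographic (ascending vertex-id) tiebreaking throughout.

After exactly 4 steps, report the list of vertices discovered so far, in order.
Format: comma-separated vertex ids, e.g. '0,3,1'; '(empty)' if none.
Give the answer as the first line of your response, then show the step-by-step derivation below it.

7,2,5,6

step 1: discover 7; path=7; order=7
step 2: discover 2; path=7>2; order=7,2
step 3: discover 5; path=7>2>5; order=7,2,5
step 4: discover 6; path=7>2>5>6; order=7,2,5,6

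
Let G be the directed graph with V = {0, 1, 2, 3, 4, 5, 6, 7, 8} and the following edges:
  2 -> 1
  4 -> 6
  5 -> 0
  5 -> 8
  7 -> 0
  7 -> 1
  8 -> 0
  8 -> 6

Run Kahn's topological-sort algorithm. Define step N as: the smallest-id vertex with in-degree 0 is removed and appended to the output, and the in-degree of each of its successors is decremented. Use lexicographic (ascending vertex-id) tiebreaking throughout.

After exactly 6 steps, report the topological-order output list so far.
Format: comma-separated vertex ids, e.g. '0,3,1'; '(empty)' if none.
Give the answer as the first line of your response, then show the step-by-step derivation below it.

2,3,4,5,7,1

step 1: output 2; order=[2]; indeg=(3,1,0,0,0,0,2,0,1)
step 2: output 3; order=[2,3]; indeg=(3,1,0,0,0,0,2,0,1)
step 3: output 4; order=[2,3,4]; indeg=(3,1,0,0,0,0,1,0,1)
step 4: output 5; order=[2,3,4,5]; indeg=(2,1,0,0,0,0,1,0,0)
step 5: output 7; order=[2,3,4,5,7]; indeg=(1,0,0,0,0,0,1,0,0)
step 6: output 1; order=[2,3,4,5,7,1]; indeg=(1,0,0,0,0,0,1,0,0)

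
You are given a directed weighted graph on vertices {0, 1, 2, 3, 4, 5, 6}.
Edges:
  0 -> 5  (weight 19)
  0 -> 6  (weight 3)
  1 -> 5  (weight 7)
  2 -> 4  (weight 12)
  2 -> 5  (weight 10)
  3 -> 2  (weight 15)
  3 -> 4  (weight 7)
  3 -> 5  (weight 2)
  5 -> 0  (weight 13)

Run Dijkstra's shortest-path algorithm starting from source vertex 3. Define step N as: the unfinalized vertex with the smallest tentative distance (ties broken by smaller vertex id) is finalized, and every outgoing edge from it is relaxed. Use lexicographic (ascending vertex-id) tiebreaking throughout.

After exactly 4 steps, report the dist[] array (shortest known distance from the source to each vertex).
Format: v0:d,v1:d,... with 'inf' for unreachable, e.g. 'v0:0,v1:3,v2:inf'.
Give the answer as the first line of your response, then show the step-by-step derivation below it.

v0:15,v1:inf,v2:15,v3:0,v4:7,v5:2,v6:18

step 1: dist = v0:inf,v1:inf,v2:15,v3:0,v4:7,v5:2,v6:inf
step 2: dist = v0:15,v1:inf,v2:15,v3:0,v4:7,v5:2,v6:inf
step 3: dist = v0:15,v1:inf,v2:15,v3:0,v4:7,v5:2,v6:inf
step 4: dist = v0:15,v1:inf,v2:15,v3:0,v4:7,v5:2,v6:18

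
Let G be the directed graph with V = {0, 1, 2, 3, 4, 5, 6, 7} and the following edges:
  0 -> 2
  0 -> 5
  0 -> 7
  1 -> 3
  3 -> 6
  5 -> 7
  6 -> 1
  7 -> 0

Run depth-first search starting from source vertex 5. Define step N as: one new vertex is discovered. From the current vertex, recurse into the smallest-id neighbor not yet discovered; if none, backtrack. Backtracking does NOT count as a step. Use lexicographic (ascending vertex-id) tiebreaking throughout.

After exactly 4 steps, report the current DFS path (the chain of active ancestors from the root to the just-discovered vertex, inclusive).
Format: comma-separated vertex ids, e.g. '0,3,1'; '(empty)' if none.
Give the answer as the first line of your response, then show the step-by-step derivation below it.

5,7,0,2

step 1: discover 5; path=5; order=5
step 2: discover 7; path=5>7; order=5,7
step 3: discover 0; path=5>7>0; order=5,7,0
step 4: discover 2; path=5>7>0>2; order=5,7,0,2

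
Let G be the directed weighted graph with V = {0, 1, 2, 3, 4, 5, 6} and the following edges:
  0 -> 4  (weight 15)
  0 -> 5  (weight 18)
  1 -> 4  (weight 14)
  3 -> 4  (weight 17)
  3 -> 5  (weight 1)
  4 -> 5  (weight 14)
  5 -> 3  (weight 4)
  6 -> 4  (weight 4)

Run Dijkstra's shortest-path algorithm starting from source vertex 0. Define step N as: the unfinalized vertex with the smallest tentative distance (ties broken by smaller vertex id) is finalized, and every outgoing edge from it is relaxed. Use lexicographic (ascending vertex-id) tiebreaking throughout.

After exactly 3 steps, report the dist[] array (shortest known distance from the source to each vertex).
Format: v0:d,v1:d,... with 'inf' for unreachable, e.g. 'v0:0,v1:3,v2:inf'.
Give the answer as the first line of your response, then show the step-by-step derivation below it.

v0:0,v1:inf,v2:inf,v3:22,v4:15,v5:18,v6:inf

step 1: dist = v0:0,v1:inf,v2:inf,v3:inf,v4:15,v5:18,v6:inf
step 2: dist = v0:0,v1:inf,v2:inf,v3:inf,v4:15,v5:18,v6:inf
step 3: dist = v0:0,v1:inf,v2:inf,v3:22,v4:15,v5:18,v6:inf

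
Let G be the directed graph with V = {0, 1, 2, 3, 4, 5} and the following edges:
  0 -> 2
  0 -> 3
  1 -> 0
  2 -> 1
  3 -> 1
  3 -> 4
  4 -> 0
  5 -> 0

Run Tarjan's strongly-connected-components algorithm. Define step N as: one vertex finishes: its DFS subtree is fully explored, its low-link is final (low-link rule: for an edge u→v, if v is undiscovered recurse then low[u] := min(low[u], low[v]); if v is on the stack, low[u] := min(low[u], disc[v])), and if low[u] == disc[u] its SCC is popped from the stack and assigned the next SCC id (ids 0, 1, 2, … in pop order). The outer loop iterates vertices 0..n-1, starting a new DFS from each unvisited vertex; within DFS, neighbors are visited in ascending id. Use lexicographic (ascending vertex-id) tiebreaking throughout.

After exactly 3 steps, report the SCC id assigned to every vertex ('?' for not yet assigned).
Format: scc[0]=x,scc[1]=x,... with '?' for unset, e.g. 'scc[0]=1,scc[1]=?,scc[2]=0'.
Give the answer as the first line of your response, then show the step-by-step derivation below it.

scc[0]=?,scc[1]=?,scc[2]=?,scc[3]=?,scc[4]=?,scc[5]=?

step 1: low=(low[0]=0,low[1]=0,low[2]=1,low[3]=?,low[4]=?,low[5]=?); scc=(scc[0]=?,scc[1]=?,scc[2]=?,scc[3]=?,scc[4]=?,scc[5]=?)
step 2: low=(low[0]=0,low[1]=0,low[2]=0,low[3]=?,low[4]=?,low[5]=?); scc=(scc[0]=?,scc[1]=?,scc[2]=?,scc[3]=?,scc[4]=?,scc[5]=?)
step 3: low=(low[0]=0,low[1]=0,low[2]=0,low[3]=2,low[4]=0,low[5]=?); scc=(scc[0]=?,scc[1]=?,scc[2]=?,scc[3]=?,scc[4]=?,scc[5]=?)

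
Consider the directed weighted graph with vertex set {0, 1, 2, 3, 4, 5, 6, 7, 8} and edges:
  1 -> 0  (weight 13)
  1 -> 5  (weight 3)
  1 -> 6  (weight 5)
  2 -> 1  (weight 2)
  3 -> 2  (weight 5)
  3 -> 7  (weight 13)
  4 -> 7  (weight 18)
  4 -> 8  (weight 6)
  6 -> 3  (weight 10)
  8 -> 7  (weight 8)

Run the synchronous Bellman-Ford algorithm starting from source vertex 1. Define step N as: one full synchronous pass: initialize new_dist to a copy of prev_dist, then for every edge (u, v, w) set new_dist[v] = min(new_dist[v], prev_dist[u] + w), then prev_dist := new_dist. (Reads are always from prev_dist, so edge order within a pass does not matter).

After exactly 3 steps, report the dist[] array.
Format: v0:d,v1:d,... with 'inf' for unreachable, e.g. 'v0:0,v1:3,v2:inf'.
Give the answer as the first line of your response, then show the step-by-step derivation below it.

v0:13,v1:0,v2:20,v3:15,v4:inf,v5:3,v6:5,v7:28,v8:inf

step 1: dist = v0:13,v1:0,v2:inf,v3:inf,v4:inf,v5:3,v6:5,v7:inf,v8:inf
step 2: dist = v0:13,v1:0,v2:inf,v3:15,v4:inf,v5:3,v6:5,v7:inf,v8:inf
step 3: dist = v0:13,v1:0,v2:20,v3:15,v4:inf,v5:3,v6:5,v7:28,v8:inf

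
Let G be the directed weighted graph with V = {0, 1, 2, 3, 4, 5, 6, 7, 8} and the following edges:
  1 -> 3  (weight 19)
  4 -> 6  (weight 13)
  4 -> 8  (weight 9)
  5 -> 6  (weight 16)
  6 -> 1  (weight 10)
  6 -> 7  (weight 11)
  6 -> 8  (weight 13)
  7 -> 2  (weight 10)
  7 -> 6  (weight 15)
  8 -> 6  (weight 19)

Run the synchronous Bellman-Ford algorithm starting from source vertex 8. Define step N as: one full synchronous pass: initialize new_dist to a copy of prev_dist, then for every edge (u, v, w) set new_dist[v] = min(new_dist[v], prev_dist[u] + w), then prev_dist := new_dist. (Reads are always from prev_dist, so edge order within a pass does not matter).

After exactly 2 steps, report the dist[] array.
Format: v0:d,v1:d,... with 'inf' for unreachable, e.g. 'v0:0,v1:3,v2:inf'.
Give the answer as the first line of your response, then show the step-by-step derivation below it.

v0:inf,v1:29,v2:inf,v3:inf,v4:inf,v5:inf,v6:19,v7:30,v8:0

step 1: dist = v0:inf,v1:inf,v2:inf,v3:inf,v4:inf,v5:inf,v6:19,v7:inf,v8:0
step 2: dist = v0:inf,v1:29,v2:inf,v3:inf,v4:inf,v5:inf,v6:19,v7:30,v8:0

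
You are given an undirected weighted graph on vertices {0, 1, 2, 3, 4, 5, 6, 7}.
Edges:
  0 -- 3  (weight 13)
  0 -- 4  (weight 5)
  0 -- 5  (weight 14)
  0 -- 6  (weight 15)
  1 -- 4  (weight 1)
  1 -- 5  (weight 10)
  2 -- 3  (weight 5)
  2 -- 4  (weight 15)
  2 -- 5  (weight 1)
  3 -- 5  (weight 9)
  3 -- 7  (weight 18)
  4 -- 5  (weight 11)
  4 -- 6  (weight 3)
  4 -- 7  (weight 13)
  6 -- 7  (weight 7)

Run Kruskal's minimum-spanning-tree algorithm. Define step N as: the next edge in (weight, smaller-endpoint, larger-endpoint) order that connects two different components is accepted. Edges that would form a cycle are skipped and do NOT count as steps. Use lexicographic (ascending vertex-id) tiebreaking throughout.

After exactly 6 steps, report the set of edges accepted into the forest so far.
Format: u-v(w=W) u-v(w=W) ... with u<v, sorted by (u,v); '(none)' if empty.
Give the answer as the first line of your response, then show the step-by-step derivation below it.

0-4(w=5) 1-4(w=1) 2-3(w=5) 2-5(w=1) 4-6(w=3) 6-7(w=7)

step 1: add edge 1-4 (w=1); MST = {1-4(w=1)}
step 2: add edge 2-5 (w=1); MST = {1-4(w=1) 2-5(w=1)}
step 3: add edge 4-6 (w=3); MST = {1-4(w=1) 2-5(w=1) 4-6(w=3)}
step 4: add edge 0-4 (w=5); MST = {0-4(w=5) 1-4(w=1) 2-5(w=1) 4-6(w=3)}
step 5: add edge 2-3 (w=5); MST = {0-4(w=5) 1-4(w=1) 2-3(w=5) 2-5(w=1) 4-6(w=3)}
step 6: add edge 6-7 (w=7); MST = {0-4(w=5) 1-4(w=1) 2-3(w=5) 2-5(w=1) 4-6(w=3) 6-7(w=7)}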